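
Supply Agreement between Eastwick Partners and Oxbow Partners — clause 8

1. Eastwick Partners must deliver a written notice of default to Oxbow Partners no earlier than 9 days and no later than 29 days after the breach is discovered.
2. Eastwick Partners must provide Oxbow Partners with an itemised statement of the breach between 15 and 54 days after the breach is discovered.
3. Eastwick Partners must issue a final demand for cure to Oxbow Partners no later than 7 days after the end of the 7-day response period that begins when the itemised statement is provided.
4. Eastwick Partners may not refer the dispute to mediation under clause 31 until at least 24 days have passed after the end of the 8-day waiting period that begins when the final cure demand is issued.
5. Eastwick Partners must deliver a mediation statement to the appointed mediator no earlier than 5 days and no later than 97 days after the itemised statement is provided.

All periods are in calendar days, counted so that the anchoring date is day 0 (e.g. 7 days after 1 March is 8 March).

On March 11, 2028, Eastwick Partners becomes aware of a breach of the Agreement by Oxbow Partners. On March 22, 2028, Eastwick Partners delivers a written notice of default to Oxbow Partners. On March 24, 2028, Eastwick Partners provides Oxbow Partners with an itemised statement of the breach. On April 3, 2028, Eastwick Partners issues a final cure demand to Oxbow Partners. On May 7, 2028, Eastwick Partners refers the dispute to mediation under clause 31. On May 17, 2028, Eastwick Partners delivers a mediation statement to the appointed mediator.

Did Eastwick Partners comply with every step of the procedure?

No

(1) the permitted window runs from March 11, 2028 + 9 = March 20, 2028 to March 11, 2028 + 29 = April 9, 2028; March 22, 2028 falls inside that range.
(2) the permitted window runs from March 11, 2028 + 15 = March 26, 2028 to March 11, 2028 + 54 = May 4, 2028; March 24, 2028 is 2 days too early.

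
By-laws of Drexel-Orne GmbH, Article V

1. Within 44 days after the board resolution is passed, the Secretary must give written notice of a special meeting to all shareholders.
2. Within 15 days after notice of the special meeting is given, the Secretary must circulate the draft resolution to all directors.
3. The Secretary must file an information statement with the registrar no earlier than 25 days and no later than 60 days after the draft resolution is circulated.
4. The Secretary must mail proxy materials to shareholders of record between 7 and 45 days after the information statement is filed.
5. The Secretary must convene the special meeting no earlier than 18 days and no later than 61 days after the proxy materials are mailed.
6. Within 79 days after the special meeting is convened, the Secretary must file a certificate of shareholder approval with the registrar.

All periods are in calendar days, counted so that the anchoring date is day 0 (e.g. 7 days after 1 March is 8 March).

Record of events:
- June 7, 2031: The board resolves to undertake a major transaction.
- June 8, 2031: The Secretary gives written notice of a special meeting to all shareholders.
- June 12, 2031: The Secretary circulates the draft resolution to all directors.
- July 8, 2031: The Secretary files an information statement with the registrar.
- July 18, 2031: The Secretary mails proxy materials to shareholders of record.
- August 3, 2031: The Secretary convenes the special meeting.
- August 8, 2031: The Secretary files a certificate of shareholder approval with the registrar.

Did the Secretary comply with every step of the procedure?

No

Step 1 — counting 44 days from June 7, 2031 (when the board resolution is passed) gives a deadline of July 21, 2031; completed June 8, 2031, before the deadline.
Step 2 — counting 15 days from June 8, 2031 (when notice of the special meeting is given) gives a deadline of June 23, 2031; done June 12, 2031 — timely.
Step 3 — 25 and 60 days from June 12, 2031 (when the draft resolution is circulated) are July 7, 2031 and August 11, 2031 respectively; July 8, 2031 falls inside that range.
Step 4 — 7 and 45 days from July 8, 2031 (when the information statement is filed) are July 15, 2031 and August 22, 2031 respectively; done July 18, 2031 — within the window.
Step 5 — 18 and 61 days from July 18, 2031 (when the proxy materials are mailed) are August 5, 2031 and September 17, 2031 respectively; done August 3, 2031 — 2 days before the window opened.
The analysis stops there.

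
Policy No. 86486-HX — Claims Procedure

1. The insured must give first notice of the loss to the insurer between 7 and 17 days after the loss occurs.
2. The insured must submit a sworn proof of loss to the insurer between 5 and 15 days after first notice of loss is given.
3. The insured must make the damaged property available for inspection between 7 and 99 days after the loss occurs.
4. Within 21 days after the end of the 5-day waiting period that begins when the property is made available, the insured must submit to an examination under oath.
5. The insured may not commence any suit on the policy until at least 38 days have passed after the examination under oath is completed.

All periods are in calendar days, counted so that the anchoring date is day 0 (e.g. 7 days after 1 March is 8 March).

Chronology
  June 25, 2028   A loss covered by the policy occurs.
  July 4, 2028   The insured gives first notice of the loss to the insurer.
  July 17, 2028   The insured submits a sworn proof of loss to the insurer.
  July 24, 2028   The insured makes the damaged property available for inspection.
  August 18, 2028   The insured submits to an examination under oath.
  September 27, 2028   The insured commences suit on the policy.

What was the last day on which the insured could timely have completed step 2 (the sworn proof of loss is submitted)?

Step 2 runs from July 4, 2028, when first notice of loss is given. The window is 5–15 days after July 4, 2028; it closes on July 19, 2028.

July 19, 2028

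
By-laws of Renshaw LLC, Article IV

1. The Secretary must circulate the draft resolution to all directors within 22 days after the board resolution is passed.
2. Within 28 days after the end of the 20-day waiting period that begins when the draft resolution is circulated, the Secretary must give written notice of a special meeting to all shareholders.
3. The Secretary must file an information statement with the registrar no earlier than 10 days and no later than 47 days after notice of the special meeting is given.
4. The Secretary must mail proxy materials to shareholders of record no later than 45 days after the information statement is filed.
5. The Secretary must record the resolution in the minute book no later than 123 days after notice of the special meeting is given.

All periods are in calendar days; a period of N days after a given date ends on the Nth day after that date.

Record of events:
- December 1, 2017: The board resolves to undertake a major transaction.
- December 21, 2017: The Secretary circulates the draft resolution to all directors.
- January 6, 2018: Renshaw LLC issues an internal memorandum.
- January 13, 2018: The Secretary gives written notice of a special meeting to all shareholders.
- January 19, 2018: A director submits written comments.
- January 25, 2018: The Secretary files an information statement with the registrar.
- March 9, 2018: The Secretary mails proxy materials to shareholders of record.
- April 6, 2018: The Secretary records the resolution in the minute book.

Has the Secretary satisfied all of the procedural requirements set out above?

Yes

(1) due by December 1, 2017 + 22 days = December 23, 2017; December 21, 2017 is within that limit.
(2) due by January 10, 2018 + 28 days = February 7, 2018; completed January 13, 2018, before the deadline.
(3) the permitted window runs from January 13, 2018 + 10 = January 23, 2018 to January 13, 2018 + 47 = March 1, 2018; January 25, 2018 falls inside that range.
(4) due by January 25, 2018 + 45 days = March 11, 2018; completed March 9, 2018, before the deadline.
(5) due by January 13, 2018 + 123 days = May 16, 2018; April 6, 2018 is within that limit.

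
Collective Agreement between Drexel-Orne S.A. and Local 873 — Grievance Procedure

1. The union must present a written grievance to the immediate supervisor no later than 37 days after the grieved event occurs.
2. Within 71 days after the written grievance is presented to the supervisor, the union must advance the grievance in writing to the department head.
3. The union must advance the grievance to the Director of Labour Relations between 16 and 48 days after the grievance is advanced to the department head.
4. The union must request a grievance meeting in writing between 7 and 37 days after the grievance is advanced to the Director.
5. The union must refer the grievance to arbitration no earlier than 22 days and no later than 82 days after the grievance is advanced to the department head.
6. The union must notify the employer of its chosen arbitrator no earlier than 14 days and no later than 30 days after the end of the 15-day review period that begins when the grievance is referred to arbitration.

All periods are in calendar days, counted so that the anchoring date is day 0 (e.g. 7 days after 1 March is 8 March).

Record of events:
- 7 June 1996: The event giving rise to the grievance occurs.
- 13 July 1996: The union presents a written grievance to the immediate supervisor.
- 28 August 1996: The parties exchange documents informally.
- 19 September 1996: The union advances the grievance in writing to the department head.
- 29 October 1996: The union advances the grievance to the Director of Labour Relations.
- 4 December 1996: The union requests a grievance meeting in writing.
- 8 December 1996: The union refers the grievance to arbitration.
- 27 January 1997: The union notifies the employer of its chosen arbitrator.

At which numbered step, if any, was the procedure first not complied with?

Step 1: 37 days after 7 June 1996 (when the grieved event occurs) is 14 July 1996; 13 July 1996 is within that limit.
Step 2: 71 days after 13 July 1996 (when the written grievance is presented to the supervisor) is 22 September 1996; completed 19 September 1996, before the deadline.
Step 3: the window is 16–48 days after 19 September 1996 (when the grievance is advanced to the department head), so 5 October 1996 through 6 November 1996; done 29 October 1996 — within the window.
Step 4: the window is 7–37 days after 29 October 1996 (when the grievance is advanced to the Director), so 5 November 1996 through 5 December 1996; 4 December 1996 falls inside that range.
Step 5: the window is 22–82 days after 19 September 1996 (when the grievance is advanced to the department head), so 11 October 1996 through 10 December 1996; 8 December 1996 falls inside that range.
Step 6: the window is 14–30 days after 23 December 1996 (end of the 15-day review period, which began when the grievance is referred to arbitration on 8 December 1996), so 6 January 1997 through 22 January 1997; 27 January 1997 is 5 days past the end of the window.
No need to go further; step 6 was not satisfied.

Step 6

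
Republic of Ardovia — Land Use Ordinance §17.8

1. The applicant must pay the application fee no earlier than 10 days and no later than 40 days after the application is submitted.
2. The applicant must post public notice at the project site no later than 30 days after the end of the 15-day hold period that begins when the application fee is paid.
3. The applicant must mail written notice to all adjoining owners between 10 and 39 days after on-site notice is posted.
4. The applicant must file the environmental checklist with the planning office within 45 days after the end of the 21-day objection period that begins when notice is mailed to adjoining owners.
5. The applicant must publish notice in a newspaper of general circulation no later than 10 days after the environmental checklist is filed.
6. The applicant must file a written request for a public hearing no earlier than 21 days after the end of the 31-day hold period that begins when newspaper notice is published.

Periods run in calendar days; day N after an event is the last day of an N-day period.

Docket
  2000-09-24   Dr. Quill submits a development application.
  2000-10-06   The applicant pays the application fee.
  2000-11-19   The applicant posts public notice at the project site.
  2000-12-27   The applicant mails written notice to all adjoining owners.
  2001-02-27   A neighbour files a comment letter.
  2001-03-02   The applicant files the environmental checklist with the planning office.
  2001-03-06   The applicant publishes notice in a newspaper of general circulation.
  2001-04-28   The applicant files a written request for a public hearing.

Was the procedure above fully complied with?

Yes

(1) the permitted window runs from 2000-09-24 + 10 = 2000-10-04 to 2000-09-24 + 40 = 2000-11-03; done 2000-10-06 — within the window.
(2) due by 2000-10-21 + 30 days = 2000-11-20; 2000-11-19 is within that limit.
(3) the permitted window runs from 2000-11-19 + 10 = 2000-11-29 to 2000-11-19 + 39 = 2000-12-28; done 2000-12-27 — within the window.
(4) due by 2001-01-17 + 45 days = 2001-03-03; 2001-03-02 is within that limit.
(5) due by 2001-03-02 + 10 days = 2001-03-12; 2001-03-06 is within that limit.
(6) permitted from 2001-04-06 + 21 days = 2001-04-27 onward; 2001-04-28 is on or after that date.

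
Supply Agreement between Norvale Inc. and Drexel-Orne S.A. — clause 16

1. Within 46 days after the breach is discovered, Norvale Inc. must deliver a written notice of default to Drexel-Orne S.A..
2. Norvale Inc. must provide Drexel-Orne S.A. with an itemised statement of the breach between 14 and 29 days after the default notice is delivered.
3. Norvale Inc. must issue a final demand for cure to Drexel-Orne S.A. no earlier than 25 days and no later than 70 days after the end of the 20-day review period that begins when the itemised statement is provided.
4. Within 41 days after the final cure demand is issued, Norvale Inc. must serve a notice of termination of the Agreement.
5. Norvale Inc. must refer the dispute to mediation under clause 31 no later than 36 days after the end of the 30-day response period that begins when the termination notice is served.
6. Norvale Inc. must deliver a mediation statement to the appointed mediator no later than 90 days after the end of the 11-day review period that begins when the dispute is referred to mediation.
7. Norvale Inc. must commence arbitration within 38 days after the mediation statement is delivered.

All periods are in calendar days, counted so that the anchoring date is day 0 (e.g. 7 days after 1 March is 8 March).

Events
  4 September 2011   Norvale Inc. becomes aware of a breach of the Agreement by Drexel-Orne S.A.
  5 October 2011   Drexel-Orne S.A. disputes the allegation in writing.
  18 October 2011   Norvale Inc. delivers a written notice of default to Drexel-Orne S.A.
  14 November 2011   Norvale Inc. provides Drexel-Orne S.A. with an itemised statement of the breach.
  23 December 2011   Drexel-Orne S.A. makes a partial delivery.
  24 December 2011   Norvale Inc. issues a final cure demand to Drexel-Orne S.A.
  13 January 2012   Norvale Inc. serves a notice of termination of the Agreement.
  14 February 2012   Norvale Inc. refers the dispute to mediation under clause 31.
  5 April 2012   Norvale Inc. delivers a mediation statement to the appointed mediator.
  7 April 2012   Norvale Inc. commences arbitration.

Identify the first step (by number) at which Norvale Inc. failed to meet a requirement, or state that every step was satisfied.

(1) due by 4 September 2011 + 46 days = 20 October 2011; 18 October 2011 is within that limit.
(2) the permitted window runs from 18 October 2011 + 14 = 1 November 2011 to 18 October 2011 + 29 = 16 November 2011; done 14 November 2011, which is between those dates.
(3) the permitted window runs from 4 December 2011 + 25 = 29 December 2011 to 4 December 2011 + 70 = 12 February 2012; done 24 December 2011 — 5 days before the window opened.
Later steps need not be reached.

Step 3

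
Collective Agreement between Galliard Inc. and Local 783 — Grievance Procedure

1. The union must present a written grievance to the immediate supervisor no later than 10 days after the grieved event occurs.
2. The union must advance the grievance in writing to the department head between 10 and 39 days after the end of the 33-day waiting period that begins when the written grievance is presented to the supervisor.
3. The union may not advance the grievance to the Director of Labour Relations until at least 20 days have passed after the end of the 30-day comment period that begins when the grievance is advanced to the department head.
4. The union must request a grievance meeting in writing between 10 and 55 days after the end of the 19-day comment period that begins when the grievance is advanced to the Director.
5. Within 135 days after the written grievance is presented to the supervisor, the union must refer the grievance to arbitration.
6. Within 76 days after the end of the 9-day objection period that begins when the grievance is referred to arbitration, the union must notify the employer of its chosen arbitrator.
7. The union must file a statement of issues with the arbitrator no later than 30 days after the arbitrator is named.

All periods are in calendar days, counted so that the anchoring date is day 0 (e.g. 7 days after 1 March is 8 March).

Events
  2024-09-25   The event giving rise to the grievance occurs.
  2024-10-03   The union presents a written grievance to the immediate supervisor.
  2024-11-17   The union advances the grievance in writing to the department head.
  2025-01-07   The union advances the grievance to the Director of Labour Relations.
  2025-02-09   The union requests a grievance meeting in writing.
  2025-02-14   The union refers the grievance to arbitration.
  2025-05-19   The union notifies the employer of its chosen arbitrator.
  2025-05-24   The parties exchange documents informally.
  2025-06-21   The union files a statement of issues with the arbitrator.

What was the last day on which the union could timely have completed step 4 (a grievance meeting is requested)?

The grievance is advanced to the Director on 2025-01-07; the 19-day comment period therefore ends 2025-01-26, and step 4 runs from that date. The window is 10–55 days after 2025-01-26; it closes on 2025-03-22.

2025-03-22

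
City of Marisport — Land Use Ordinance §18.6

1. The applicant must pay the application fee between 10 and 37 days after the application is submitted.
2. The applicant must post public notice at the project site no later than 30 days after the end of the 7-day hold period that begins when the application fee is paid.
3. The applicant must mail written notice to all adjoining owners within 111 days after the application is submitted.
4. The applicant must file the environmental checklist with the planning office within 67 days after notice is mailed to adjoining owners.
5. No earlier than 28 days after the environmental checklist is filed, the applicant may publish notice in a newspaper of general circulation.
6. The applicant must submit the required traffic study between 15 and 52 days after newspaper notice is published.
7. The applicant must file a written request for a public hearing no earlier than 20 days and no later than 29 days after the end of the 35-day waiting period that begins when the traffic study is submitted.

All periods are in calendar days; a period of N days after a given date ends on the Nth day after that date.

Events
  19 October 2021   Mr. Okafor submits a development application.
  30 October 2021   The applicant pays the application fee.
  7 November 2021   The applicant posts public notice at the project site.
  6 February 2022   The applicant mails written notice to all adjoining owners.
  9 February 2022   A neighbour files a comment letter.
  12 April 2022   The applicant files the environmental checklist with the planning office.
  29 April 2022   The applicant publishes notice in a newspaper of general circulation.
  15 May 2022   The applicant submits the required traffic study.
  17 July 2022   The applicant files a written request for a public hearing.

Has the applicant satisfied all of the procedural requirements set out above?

Step 1 — 10 and 37 days from 19 October 2021 (when the application is submitted) are 29 October 2021 and 25 November 2021 respectively; done 30 October 2021 — within the window.
Step 2 — counting 30 days from 6 November 2021 (end of the 7-day hold period, which began when the application fee is paid on 30 October 2021) gives a deadline of 6 December 2021; completed 7 November 2021, before the deadline.
Step 3 — counting 111 days from 19 October 2021 (when the application is submitted) gives a deadline of 7 February 2022; done 6 February 2022 — timely.
Step 4 — counting 67 days from 6 February 2022 (when notice is mailed to adjoining owners) gives a deadline of 14 April 2022; done 12 April 2022 — timely.
Step 5 — must wait 28 days from 12 April 2022 (when the environmental checklist is filed), so not before 10 May 2022; 29 April 2022 is 11 days before the earliest permitted date.
The analysis stops there.

No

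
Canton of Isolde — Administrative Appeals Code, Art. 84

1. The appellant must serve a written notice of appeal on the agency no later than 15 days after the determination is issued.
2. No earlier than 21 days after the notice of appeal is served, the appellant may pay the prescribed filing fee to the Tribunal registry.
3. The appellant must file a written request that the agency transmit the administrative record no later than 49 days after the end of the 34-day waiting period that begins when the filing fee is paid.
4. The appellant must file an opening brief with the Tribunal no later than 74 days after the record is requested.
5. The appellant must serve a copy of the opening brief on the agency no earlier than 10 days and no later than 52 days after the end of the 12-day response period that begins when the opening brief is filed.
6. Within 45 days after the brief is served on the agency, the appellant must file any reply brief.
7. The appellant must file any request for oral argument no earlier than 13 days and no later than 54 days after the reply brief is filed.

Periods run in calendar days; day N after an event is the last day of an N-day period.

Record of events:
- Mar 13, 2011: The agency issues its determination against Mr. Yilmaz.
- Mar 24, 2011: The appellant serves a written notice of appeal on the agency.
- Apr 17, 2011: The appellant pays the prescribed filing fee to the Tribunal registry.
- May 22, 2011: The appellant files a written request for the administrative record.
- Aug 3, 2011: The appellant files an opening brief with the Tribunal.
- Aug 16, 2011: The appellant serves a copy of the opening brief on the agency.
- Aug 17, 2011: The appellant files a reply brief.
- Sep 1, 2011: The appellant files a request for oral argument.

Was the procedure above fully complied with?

Step 1: 15 days after Mar 13, 2011 (when the determination is issued) is Mar 28, 2011; completed Mar 24, 2011, before the deadline.
Step 2: the earliest permitted date is 21 days after Mar 24, 2011 (when the notice of appeal is served), i.e. Apr 14, 2011; done Apr 17, 2011 — permitted.
Step 3: 49 days after May 21, 2011 (end of the 34-day waiting period, which began when the filing fee is paid on Apr 17, 2011) is Jul 9, 2011; May 22, 2011 is within that limit.
Step 4: 74 days after May 22, 2011 (when the record is requested) is Aug 4, 2011; Aug 3, 2011 is within that limit.
Step 5: the window is 10–52 days after Aug 15, 2011 (end of the 12-day response period, which began when the opening brief is filed on Aug 3, 2011), so Aug 25, 2011 through Oct 6, 2011; Aug 16, 2011 is 9 days too early.

No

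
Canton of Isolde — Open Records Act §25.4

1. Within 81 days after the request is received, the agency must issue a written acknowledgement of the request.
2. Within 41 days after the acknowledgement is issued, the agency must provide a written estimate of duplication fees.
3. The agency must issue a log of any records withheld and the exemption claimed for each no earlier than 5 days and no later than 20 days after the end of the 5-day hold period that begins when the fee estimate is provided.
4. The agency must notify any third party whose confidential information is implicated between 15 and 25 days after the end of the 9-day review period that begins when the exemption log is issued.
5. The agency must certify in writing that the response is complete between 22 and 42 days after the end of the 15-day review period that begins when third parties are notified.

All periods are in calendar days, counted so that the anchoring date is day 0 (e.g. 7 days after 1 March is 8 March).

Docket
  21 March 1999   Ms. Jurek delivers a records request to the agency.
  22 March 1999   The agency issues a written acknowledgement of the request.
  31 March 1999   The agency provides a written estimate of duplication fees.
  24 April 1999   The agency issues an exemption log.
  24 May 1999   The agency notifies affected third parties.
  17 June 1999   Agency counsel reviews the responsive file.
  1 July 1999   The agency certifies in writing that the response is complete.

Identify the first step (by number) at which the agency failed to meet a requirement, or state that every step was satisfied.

Step 1 — counting 81 days from 21 March 1999 (when the request is received) gives a deadline of 10 June 1999; done 22 March 1999 — timely.
Step 2 — counting 41 days from 22 March 1999 (when the acknowledgement is issued) gives a deadline of 2 May 1999; done 31 March 1999 — timely.
Step 3 — 5 and 20 days from 5 April 1999 (end of the 5-day hold period, which began when the fee estimate is provided on 31 March 1999) are 10 April 1999 and 25 April 1999 respectively; done 24 April 1999 — within the window.
Step 4 — 15 and 25 days from 3 May 1999 (end of the 9-day review period, which began when the exemption log is issued on 24 April 1999) are 18 May 1999 and 28 May 1999 respectively; done 24 May 1999 — within the window.
Step 5 — 22 and 42 days from 8 June 1999 (end of the 15-day review period, which began when third parties are notified on 24 May 1999) are 30 June 1999 and 20 July 1999 respectively; done 1 July 1999, which is between those dates.

None — every step was satisfied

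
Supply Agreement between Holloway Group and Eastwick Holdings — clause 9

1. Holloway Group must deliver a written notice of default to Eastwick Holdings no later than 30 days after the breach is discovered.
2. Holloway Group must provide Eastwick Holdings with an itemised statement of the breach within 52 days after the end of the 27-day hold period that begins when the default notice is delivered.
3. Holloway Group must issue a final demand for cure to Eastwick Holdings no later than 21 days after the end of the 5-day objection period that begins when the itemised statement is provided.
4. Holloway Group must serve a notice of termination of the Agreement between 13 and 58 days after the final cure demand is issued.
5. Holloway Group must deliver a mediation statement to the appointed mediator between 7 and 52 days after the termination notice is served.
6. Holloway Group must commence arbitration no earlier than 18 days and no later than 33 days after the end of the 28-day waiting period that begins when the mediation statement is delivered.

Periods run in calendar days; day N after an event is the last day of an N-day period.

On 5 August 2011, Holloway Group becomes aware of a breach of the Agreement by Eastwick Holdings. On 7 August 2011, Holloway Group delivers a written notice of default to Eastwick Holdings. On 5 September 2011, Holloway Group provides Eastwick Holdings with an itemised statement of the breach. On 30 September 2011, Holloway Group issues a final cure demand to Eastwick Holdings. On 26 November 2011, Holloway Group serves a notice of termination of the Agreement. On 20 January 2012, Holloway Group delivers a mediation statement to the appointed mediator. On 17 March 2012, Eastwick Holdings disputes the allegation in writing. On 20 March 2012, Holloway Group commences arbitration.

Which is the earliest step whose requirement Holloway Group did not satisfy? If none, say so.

Step 1 — counting 30 days from 5 August 2011 (when the breach is discovered) gives a deadline of 4 September 2011; 7 August 2011 is within that limit.
Step 2 — counting 52 days from 3 September 2011 (end of the 27-day hold period, which began when the default notice is delivered on 7 August 2011) gives a deadline of 25 October 2011; done 5 September 2011 — timely.
Step 3 — counting 21 days from 10 September 2011 (end of the 5-day objection period, which began when the itemised statement is provided on 5 September 2011) gives a deadline of 1 October 2011; completed 30 September 2011, before the deadline.
Step 4 — 13 and 58 days from 30 September 2011 (when the final cure demand is issued) are 13 October 2011 and 27 November 2011 respectively; 26 November 2011 falls inside that range.
Step 5 — 7 and 52 days from 26 November 2011 (when the termination notice is served) are 3 December 2011 and 17 January 2012 respectively; 20 January 2012 is 3 days past the end of the window.
The analysis stops there.

Step 5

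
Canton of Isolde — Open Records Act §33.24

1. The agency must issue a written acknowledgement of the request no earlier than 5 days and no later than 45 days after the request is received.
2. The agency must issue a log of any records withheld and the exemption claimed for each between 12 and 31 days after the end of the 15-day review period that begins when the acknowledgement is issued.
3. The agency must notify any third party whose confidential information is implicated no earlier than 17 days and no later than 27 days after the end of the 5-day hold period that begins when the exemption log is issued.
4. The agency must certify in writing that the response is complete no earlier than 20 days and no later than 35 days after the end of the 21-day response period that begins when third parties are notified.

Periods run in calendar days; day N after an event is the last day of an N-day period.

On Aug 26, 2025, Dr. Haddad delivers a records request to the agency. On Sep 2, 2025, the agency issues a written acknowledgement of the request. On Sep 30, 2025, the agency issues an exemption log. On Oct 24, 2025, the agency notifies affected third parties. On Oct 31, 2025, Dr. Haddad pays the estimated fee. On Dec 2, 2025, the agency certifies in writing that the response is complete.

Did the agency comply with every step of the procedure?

Step 1 — 5 and 45 days from Aug 26, 2025 (when the request is received) are Aug 31, 2025 and Oct 10, 2025 respectively; done Sep 2, 2025 — within the window.
Step 2 — 12 and 31 days from Sep 17, 2025 (end of the 15-day review period, which began when the acknowledgement is issued on Sep 2, 2025) are Sep 29, 2025 and Oct 18, 2025 respectively; done Sep 30, 2025, which is between those dates.
Step 3 — 17 and 27 days from Oct 5, 2025 (end of the 5-day hold period, which began when the exemption log is issued on Sep 30, 2025) are Oct 22, 2025 and Nov 1, 2025 respectively; Oct 24, 2025 falls inside that range.
Step 4 — 20 and 35 days from Nov 14, 2025 (end of the 21-day response period, which began when third parties are notified on Oct 24, 2025) are Dec 4, 2025 and Dec 19, 2025 respectively; Dec 2, 2025 is 2 days too early.

No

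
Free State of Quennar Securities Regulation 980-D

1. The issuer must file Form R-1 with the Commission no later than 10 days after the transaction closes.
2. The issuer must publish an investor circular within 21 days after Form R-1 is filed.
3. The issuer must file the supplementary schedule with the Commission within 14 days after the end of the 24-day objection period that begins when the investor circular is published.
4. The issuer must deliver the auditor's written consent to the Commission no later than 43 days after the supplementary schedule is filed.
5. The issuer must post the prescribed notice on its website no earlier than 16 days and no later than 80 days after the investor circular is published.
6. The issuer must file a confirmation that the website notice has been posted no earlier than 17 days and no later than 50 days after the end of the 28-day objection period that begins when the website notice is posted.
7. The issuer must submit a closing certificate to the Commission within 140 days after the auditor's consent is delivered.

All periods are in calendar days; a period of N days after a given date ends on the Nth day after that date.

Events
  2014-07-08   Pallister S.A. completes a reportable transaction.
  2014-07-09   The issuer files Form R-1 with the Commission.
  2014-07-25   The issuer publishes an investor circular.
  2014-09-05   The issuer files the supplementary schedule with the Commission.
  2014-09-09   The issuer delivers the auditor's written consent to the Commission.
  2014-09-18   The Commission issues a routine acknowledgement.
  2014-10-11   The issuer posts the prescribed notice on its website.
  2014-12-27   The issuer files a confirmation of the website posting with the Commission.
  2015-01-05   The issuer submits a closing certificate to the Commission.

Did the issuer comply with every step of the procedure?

No

Step 1: 10 days after 2014-07-08 (when the transaction closes) is 2014-07-18; 2014-07-09 is within that limit.
Step 2: 21 days after 2014-07-09 (when Form R-1 is filed) is 2014-07-30; 2014-07-25 is within that limit.
Step 3: 14 days after 2014-08-18 (end of the 24-day objection period, which began when the investor circular is published on 2014-07-25) is 2014-09-01; 2014-09-05 misses that deadline by 4 days.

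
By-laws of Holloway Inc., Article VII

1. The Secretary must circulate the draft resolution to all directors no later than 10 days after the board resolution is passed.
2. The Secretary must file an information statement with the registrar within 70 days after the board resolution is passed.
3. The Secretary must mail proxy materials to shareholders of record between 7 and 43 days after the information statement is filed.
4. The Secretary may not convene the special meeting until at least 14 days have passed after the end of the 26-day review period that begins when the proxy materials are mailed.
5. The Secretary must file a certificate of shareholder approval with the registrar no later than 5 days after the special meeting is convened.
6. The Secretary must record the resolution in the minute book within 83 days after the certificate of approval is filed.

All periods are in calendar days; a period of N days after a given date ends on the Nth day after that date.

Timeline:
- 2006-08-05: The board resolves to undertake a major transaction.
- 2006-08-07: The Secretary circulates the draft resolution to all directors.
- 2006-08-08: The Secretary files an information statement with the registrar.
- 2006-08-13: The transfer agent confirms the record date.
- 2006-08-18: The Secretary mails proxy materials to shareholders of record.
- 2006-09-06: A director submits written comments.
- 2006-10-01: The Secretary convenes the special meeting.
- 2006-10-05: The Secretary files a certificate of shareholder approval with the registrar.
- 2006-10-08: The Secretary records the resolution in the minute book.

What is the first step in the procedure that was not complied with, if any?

None — every step was satisfied

Step 1: 10 days after 2006-08-05 (when the board resolution is passed) is 2006-08-15; completed 2006-08-07, before the deadline.
Step 2: 70 days after 2006-08-05 (when the board resolution is passed) is 2006-10-14; completed 2006-08-08, before the deadline.
Step 3: the window is 7–43 days after 2006-08-08 (when the information statement is filed), so 2006-08-15 through 2006-09-20; 2006-08-18 falls inside that range.
Step 4: the earliest permitted date is 14 days after 2006-09-13 (end of the 26-day review period, which began when the proxy materials are mailed on 2006-08-18), i.e. 2006-09-27; 2006-10-01 is on or after that date.
Step 5: 5 days after 2006-10-01 (when the special meeting is convened) is 2006-10-06; 2006-10-05 is within that limit.
Step 6: 83 days after 2006-10-05 (when the certificate of approval is filed) is 2006-12-27; 2006-10-08 is within that limit.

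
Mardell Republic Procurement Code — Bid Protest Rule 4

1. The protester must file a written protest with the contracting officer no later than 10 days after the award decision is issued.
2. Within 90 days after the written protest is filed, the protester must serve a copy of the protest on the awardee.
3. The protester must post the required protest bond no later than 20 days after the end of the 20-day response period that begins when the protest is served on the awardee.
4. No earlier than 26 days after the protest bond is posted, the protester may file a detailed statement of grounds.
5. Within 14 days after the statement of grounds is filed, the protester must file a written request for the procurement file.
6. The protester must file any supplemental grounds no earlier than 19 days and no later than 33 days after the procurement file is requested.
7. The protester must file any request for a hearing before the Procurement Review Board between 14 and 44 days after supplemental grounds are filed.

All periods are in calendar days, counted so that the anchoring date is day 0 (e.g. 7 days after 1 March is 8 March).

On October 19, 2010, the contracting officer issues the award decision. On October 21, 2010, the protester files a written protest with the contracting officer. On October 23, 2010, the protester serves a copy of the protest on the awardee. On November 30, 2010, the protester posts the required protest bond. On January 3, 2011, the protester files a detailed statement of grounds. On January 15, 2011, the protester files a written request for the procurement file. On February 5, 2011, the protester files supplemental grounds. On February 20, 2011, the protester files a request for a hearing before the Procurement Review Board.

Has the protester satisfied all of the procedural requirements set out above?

(1) due by October 19, 2010 + 10 days = October 29, 2010; done October 21, 2010 — timely.
(2) due by October 21, 2010 + 90 days = January 19, 2011; completed October 23, 2010, before the deadline.
(3) due by November 12, 2010 + 20 days = December 2, 2010; completed November 30, 2010, before the deadline.
(4) permitted from November 30, 2010 + 26 days = December 26, 2010 onward; January 3, 2011 is on or after that date.
(5) due by January 3, 2011 + 14 days = January 17, 2011; done January 15, 2011 — timely.
(6) the permitted window runs from January 15, 2011 + 19 = February 3, 2011 to January 15, 2011 + 33 = February 17, 2011; done February 5, 2011 — within the window.
(7) the permitted window runs from February 5, 2011 + 14 = February 19, 2011 to February 5, 2011 + 44 = March 21, 2011; done February 20, 2011 — within the window.

Yes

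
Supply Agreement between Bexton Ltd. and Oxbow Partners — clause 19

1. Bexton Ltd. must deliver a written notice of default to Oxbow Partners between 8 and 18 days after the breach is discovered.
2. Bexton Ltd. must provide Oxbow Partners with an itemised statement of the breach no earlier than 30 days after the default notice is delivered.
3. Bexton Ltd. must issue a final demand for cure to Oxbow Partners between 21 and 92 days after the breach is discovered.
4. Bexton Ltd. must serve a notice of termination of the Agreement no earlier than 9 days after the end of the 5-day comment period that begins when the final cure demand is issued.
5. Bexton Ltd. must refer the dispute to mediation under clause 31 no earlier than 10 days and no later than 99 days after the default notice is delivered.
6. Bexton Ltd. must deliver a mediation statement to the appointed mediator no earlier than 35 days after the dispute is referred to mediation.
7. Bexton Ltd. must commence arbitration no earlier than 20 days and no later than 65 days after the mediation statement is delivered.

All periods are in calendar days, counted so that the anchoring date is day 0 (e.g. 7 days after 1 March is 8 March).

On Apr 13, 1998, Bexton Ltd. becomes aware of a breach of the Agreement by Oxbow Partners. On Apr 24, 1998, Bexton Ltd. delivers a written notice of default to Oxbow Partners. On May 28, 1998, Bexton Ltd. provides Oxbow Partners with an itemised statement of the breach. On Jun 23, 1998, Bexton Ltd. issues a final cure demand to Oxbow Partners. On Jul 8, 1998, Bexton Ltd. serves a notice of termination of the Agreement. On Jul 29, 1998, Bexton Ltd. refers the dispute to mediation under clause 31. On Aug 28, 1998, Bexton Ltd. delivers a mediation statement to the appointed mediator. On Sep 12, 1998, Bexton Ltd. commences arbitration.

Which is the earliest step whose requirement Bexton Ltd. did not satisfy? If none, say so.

(1) the permitted window runs from Apr 13, 1998 + 8 = Apr 21, 1998 to Apr 13, 1998 + 18 = May 1, 1998; Apr 24, 1998 falls inside that range.
(2) permitted from Apr 24, 1998 + 30 days = May 24, 1998 onward; done May 28, 1998 — permitted.
(3) the permitted window runs from Apr 13, 1998 + 21 = May 4, 1998 to Apr 13, 1998 + 92 = Jul 14, 1998; Jun 23, 1998 falls inside that range.
(4) permitted from Jun 28, 1998 + 9 days = Jul 7, 1998 onward; Jul 8, 1998 is on or after that date.
(5) the permitted window runs from Apr 24, 1998 + 10 = May 4, 1998 to Apr 24, 1998 + 99 = Aug 1, 1998; done Jul 29, 1998 — within the window.
(6) permitted from Jul 29, 1998 + 35 days = Sep 2, 1998 onward; done Aug 28, 1998 — 5 days too early.

Step 6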